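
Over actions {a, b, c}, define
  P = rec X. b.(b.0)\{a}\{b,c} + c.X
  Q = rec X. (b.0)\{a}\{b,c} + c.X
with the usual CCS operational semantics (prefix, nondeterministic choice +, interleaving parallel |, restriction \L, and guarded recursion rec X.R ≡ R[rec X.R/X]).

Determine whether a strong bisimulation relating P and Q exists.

NO

Reachable graph of P (2 states):
  m0 = rec X. b.(b.0)\{a}\{b,c} + c.X has moves ··b··> m1, ··c··> m0
  m1 = (b.0)\{a}\{b,c} has moves ∅
Reachable graph of Q (1 states):
  n0 = rec X. (b.0)\{a}\{b,c} + c.X has moves ··c··> n0
Coarsest stable partition (strong bisimilarity classes):
  B0 = {m0}
  B1 = {m1}
  B2 = {n0}
m0 ∈ B0, n0 ∈ B2 → different blocks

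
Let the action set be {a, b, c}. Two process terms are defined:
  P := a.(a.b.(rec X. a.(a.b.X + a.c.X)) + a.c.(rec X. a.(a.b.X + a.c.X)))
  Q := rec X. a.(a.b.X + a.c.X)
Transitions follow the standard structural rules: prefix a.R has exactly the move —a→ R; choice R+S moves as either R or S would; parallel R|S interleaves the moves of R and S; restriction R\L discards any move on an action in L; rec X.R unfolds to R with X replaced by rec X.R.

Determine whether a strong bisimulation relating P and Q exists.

Reachable graph of P (5 states):
  m0 = a.(a.b.(rec X. a.(a.b.X + a.c.X)) + a.c.(rec X. a.(a.b.X + a.c.X))) | --a--▸ m1
  m1 = a.b.(rec X. a.(a.b.X + a.c.X)) + a.c.(rec X. a.(a.b.X + a.c.X)) | --a--▸ m2, --a--▸ m3
  m2 = b.(rec X. a.(a.b.X + a.c.X)) | --b--▸ m4
  m3 = c.(rec X. a.(a.b.X + a.c.X)) | --c--▸ m4
  m4 = rec X. a.(a.b.X + a.c.X) | --a--▸ m1
Reachable graph of Q (4 states):
  n0 = rec X. a.(a.b.X + a.c.X) | --a--▸ n1
  n1 = a.b.(rec X. a.(a.b.X + a.c.X)) + a.c.(rec X. a.(a.b.X + a.c.X)) | --a--▸ n2, --a--▸ n3
  n2 = b.(rec X. a.(a.b.X + a.c.X)) | --b--▸ n0
  n3 = c.(rec X. a.(a.b.X + a.c.X)) | --c--▸ n0
Partition-refinement fixed point:
  B0 = {m0, m4, n0}
  B1 = {m1, n1}
  B2 = {m3, n3}
  B3 = {m2, n2}
m0 ∈ B0, n0 ∈ B0 → same block

bisimilar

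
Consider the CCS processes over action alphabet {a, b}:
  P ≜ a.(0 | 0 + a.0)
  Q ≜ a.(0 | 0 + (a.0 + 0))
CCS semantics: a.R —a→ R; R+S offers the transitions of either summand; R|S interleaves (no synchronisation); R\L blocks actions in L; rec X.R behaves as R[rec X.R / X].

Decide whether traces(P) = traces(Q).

YES

P's transition system — 3 states:
  s0 = a.(0 | 0 + a.0) has moves ··a··> s1
  s1 = 0 | 0 + a.0 has moves ··a··> s2
  s2 = 0 has moves ∅
Q's transition system — 3 states:
  t0 = a.(0 | 0 + (a.0 + 0)) has moves ··a··> t1
  t1 = 0 | 0 + (a.0 + 0) has moves ··a··> t2
  t2 = 0 has moves ∅
Coarsest stable partition (strong bisimilarity classes):
  B0 = {s0, t0}
  B1 = {s1, t1}
  B2 = {s2, t2}
s0 ∈ B0, t0 ∈ B0 → same block
Bisimilar ⇒ trace-equivalent.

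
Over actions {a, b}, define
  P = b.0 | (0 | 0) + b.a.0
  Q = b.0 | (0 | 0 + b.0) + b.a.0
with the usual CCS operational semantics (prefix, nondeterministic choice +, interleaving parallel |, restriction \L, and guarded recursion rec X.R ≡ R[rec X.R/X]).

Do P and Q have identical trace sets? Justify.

Reachable graph of P (4 states):
  m0 = b.0 | (0 | 0) + b.a.0 :: --b--▸ m1, --b--▸ m2
  m1 = 0 | (0 | 0) :: ∅
  m2 = a.0 :: --a--▸ m3
  m3 = 0 :: ∅
Reachable graph of Q (6 states):
  n0 = b.0 | (0 | 0 + b.0) + b.a.0 :: --b--▸ n1, --b--▸ n2, --b--▸ n3
  n1 = 0 | (0 | 0 + b.0) :: --b--▸ n4
  n2 = a.0 :: --a--▸ n5
  n3 = b.0 | 0 :: --b--▸ n4
  n4 = 0 | 0 :: ∅
  n5 = 0 :: ∅
Run σ = ⟨bb⟩ on Q: start {n0}
  after b @ step 1: {n1, n2, n3}
  after b @ step 2: {n4}
  ✓ Q
Run σ = ⟨bb⟩ on P: start {m0}
  after b @ step 1: {m1, m2}
  after b @ step 2: no successor for P

traces(P) ≠ traces(Q) — witness ⟨bb⟩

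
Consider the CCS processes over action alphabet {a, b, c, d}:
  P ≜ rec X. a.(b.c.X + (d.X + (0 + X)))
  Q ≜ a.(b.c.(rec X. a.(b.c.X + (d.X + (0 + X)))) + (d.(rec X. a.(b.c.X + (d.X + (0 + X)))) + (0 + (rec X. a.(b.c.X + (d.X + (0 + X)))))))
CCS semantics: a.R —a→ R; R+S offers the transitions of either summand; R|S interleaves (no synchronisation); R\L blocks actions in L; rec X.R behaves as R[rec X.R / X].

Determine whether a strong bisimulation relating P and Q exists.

P ~ Q

LTS(P): 3 reachable states
  m0 = rec X. a.(b.c.X + (d.X + (0 + X))) → =a=> m1
  m1 = b.c.(rec X. a.(b.c.X + (d.X + (0 + X)))) + (d.(rec X. a.(b.c.X + (d.X + (0 + X)))) + (0 + (rec X. a.(b.c.X + (d.X + (0 + X)))))) → =a=> m1, =b=> m2, =d=> m0
  m2 = c.(rec X. a.(b.c.X + (d.X + (0 + X)))) → =c=> m0
LTS(Q): 4 reachable states
  n0 = a.(b.c.(rec X. a.(b.c.X + (d.X + (0 + X)))) + (d.(rec X. a.(b.c.X + (d.X + (0 + X)))) + (0 + (rec X. a.(b.c.X + (d.X + (0 + X))))))) → =a=> n1
  n1 = b.c.(rec X. a.(b.c.X + (d.X + (0 + X)))) + (d.(rec X. a.(b.c.X + (d.X + (0 + X)))) + (0 + (rec X. a.(b.c.X + (d.X + (0 + X)))))) → =a=> n1, =b=> n2, =d=> n3
  n2 = c.(rec X. a.(b.c.X + (d.X + (0 + X)))) → =c=> n3
  n3 = rec X. a.(b.c.X + (d.X + (0 + X))) → =a=> n1
Bisimilarity quotient blocks:
  B0 = {m0, n0, n3}
  B1 = {m1, n1}
  B2 = {m2, n2}
m0 ∈ B0, n0 ∈ B0 → same block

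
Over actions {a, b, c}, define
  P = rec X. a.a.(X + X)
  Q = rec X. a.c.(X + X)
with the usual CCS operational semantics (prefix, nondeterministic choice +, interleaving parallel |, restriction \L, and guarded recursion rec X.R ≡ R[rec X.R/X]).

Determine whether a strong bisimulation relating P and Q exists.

P ≁ Q

LTS(P): 3 reachable states
  p0 = rec X. a.a.(X + X) → -a-> p1
  p1 = a.((rec X. a.a.(X + X)) + (rec X. a.a.(X + X))) → -a-> p2
  p2 = (rec X. a.a.(X + X)) + (rec X. a.a.(X + X)) → -a-> p1
LTS(Q): 3 reachable states
  q0 = rec X. a.c.(X + X) → -a-> q1
  q1 = c.((rec X. a.c.(X + X)) + (rec X. a.c.(X + X))) → -c-> q2
  q2 = (rec X. a.c.(X + X)) + (rec X. a.c.(X + X)) → -a-> q1
Bisimilarity quotient blocks:
  B0 = {p0, p1, p2}
  B1 = {q0, q2}
  B2 = {q1}
p0 ∈ B0, q0 ∈ B1 → different blocks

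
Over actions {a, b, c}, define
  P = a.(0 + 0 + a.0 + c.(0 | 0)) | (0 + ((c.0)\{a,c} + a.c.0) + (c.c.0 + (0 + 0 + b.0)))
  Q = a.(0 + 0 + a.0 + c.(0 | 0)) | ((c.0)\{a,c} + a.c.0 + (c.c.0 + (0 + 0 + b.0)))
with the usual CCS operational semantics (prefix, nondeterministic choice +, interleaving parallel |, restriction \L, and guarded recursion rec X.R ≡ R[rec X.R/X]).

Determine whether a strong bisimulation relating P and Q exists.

LTS(P): 12 reachable states
  u0 = a.(0 + 0 + a.0 + c.(0 | 0)) | (0 + ((c.0)\{a,c} + a.c.0) + (c.c.0 + (0 + 0 + b.0))) has moves -a-> u1, -a-> u2, -b-> u3, -c-> u2
  u1 = (0 + 0 + a.0 + c.(0 | 0)) | (0 + ((c.0)\{a,c} + a.c.0) + (c.c.0 + (0 + 0 + b.0))) has moves -a-> u4, -a-> u5, -b-> u6, -c-> u4, -c-> u7
  u2 = a.(0 + 0 + a.0 + c.(0 | 0)) | c.0 has moves -a-> u4, -c-> u3
  u3 = a.(0 + 0 + a.0 + c.(0 | 0)) | 0 has moves -a-> u6
  u4 = (0 + 0 + a.0 + c.(0 | 0)) | c.0 has moves -a-> u8, -c-> u6, -c-> u9
  u5 = 0 | (0 + ((c.0)\{a,c} + a.c.0) + (c.c.0 + (0 + 0 + b.0))) has moves -a-> u8, -b-> u10, -c-> u8
  u6 = (0 + 0 + a.0 + c.(0 | 0)) | 0 has moves -a-> u10, -c-> u11
  u7 = 0 | 0 | (0 + ((c.0)\{a,c} + a.c.0) + (c.c.0 + (0 + 0 + b.0))) has moves -a-> u9, -b-> u11, -c-> u9
  u8 = 0 | c.0 has moves -c-> u10
  u9 = 0 | 0 | c.0 has moves -c-> u11
  u10 = 0 | 0 has moves deadlocked
  u11 = 0 | 0 | 0 has moves deadlocked
LTS(Q): 12 reachable states
  v0 = a.(0 + 0 + a.0 + c.(0 | 0)) | ((c.0)\{a,c} + a.c.0 + (c.c.0 + (0 + 0 + b.0))) has moves -a-> v1, -a-> v2, -b-> v3, -c-> v2
  v1 = (0 + 0 + a.0 + c.(0 | 0)) | ((c.0)\{a,c} + a.c.0 + (c.c.0 + (0 + 0 + b.0))) has moves -a-> v4, -a-> v5, -b-> v6, -c-> v4, -c-> v7
  v2 = a.(0 + 0 + a.0 + c.(0 | 0)) | c.0 has moves -a-> v4, -c-> v3
  v3 = a.(0 + 0 + a.0 + c.(0 | 0)) | 0 has moves -a-> v6
  v4 = (0 + 0 + a.0 + c.(0 | 0)) | c.0 has moves -a-> v8, -c-> v6, -c-> v9
  v5 = 0 | ((c.0)\{a,c} + a.c.0 + (c.c.0 + (0 + 0 + b.0))) has moves -a-> v8, -b-> v10, -c-> v8
  v6 = (0 + 0 + a.0 + c.(0 | 0)) | 0 has moves -a-> v10, -c-> v11
  v7 = 0 | 0 | ((c.0)\{a,c} + a.c.0 + (c.c.0 + (0 + 0 + b.0))) has moves -a-> v9, -b-> v11, -c-> v9
  v8 = 0 | c.0 has moves -c-> v10
  v9 = 0 | 0 | c.0 has moves -c-> v11
  v10 = 0 | 0 has moves deadlocked
  v11 = 0 | 0 | 0 has moves deadlocked
Partition-refinement fixed point:
  B0 = {u0, v0}
  B1 = {u1, v1}
  B2 = {u6, v6}
  B3 = {u10, u11, v10, v11}
  B4 = {u4, v4}
  B5 = {u8, u9, v8, v9}
  B6 = {u5, u7, v5, v7}
  B7 = {u2, v2}
  B8 = {u3, v3}
u0 ∈ B0, v0 ∈ B0 → same block

P ~ Q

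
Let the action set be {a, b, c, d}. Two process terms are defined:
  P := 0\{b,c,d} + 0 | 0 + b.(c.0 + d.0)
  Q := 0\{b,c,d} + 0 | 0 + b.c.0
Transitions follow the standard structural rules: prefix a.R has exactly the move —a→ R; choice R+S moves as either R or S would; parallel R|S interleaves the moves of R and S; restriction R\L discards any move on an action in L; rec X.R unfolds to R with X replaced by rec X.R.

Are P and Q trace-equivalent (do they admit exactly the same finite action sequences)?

traces(P) ≠ traces(Q) — witness ⟨bd⟩

P's transition system — 3 states:
  s0 = 0\{b,c,d} + 0 | 0 + b.(c.0 + d.0) | ··b··> s1
  s1 = c.0 + d.0 | ··c··> s2, ··d··> s2
  s2 = 0 | stopped
Q's transition system — 3 states:
  t0 = 0\{b,c,d} + 0 | 0 + b.c.0 | ··b··> t1
  t1 = c.0 | ··c··> t2
  t2 = 0 | stopped
Trace ⟨bd⟩ through P, begin at {s0}:
  step 1 (b): {s1}
  step 2 (d): {s2}
  P completes σ.
Trace ⟨bd⟩ through Q, begin at {t0}:
  step 1 (b): {t1}
  step 2 (d): ∅  — Q cannot continue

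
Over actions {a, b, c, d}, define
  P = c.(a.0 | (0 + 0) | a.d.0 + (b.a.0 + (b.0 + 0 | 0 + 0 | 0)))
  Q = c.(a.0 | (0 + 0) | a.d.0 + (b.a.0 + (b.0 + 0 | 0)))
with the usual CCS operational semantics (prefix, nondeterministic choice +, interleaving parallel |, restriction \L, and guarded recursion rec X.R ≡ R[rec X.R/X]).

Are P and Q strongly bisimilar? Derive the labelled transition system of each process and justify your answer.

P's transition system — 9 states:
  u0 = c.(a.0 | (0 + 0) | a.d.0 + (b.a.0 + (b.0 + 0 | 0 + 0 | 0))) | ··c··> u1
  u1 = a.0 | (0 + 0) | a.d.0 + (b.a.0 + (b.0 + 0 | 0 + 0 | 0)) | ··a··> u2, ··a··> u3, ··b··> u4, ··b··> u5
  u2 = 0 | (0 + 0) | a.d.0 | ··a··> u6
  u3 = a.0 | (0 + 0) | d.0 | ··a··> u6, ··d··> u7
  u4 = 0 | ·
  u5 = a.0 | ··a··> u4
  u6 = 0 | (0 + 0) | d.0 | ··d··> u8
  u7 = a.0 | (0 + 0) | 0 | ··a··> u8
  u8 = 0 | (0 + 0) | 0 | ·
Q's transition system — 9 states:
  v0 = c.(a.0 | (0 + 0) | a.d.0 + (b.a.0 + (b.0 + 0 | 0))) | ··c··> v1
  v1 = a.0 | (0 + 0) | a.d.0 + (b.a.0 + (b.0 + 0 | 0)) | ··a··> v2, ··a··> v3, ··b··> v4, ··b··> v5
  v2 = 0 | (0 + 0) | a.d.0 | ··a··> v6
  v3 = a.0 | (0 + 0) | d.0 | ··a··> v6, ··d··> v7
  v4 = 0 | ·
  v5 = a.0 | ··a··> v4
  v6 = 0 | (0 + 0) | d.0 | ··d··> v8
  v7 = a.0 | (0 + 0) | 0 | ··a··> v8
  v8 = 0 | (0 + 0) | 0 | ·
Partition-refinement fixed point:
  B0 = {u0, v0}
  B1 = {u1, v1}
  B2 = {u3, v3}
  B3 = {u6, v6}
  B4 = {u4, u8, v4, v8}
  B5 = {u5, u7, v5, v7}
  B6 = {u2, v2}
u0 ∈ B0, v0 ∈ B0 → same block

bisimilar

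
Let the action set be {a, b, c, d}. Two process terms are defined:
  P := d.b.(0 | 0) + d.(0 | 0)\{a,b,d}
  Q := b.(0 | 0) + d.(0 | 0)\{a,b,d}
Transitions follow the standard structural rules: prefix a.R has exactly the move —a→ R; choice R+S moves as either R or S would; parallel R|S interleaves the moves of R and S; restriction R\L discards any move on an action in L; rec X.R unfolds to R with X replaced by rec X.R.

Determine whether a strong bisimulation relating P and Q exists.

not bisimilar

Reachable graph of P (4 states):
  u0 = d.b.(0 | 0) + d.(0 | 0)\{a,b,d} → =d=> u1, =d=> u2
  u1 = (0 | 0)\{a,b,d} → (no moves)
  u2 = b.(0 | 0) → =b=> u3
  u3 = 0 | 0 → (no moves)
Reachable graph of Q (3 states):
  v0 = b.(0 | 0) + d.(0 | 0)\{a,b,d} → =b=> v1, =d=> v2
  v1 = 0 | 0 → (no moves)
  v2 = (0 | 0)\{a,b,d} → (no moves)
Coarsest stable partition (strong bisimilarity classes):
  B0 = {u0}
  B1 = {u1, u3, v1, v2}
  B2 = {u2}
  B3 = {v0}
u0 ∈ B0, v0 ∈ B3 → different blocks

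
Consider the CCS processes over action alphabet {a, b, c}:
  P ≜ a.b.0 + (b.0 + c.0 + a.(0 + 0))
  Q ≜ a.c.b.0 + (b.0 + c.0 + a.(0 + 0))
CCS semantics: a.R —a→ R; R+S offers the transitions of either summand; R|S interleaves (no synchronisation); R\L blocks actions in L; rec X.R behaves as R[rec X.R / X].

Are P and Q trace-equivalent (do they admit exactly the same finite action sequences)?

NO — witness ⟨ab⟩

LTS(P): 4 reachable states
  u0 = a.b.0 + (b.0 + c.0 + a.(0 + 0)) :: ··a··> u1, ··a··> u2, ··b··> u3, ··c··> u3
  u1 = 0 + 0 :: ∅
  u2 = b.0 :: ··b··> u3
  u3 = 0 :: ∅
LTS(Q): 5 reachable states
  v0 = a.c.b.0 + (b.0 + c.0 + a.(0 + 0)) :: ··a··> v1, ··a··> v2, ··b··> v3, ··c··> v3
  v1 = 0 + 0 :: ∅
  v2 = c.b.0 :: ··c··> v4
  v3 = 0 :: ∅
  v4 = b.0 :: ··b··> v3
Run σ = ⟨ab⟩ on P: start {u0}
  step 1 (a): {u1, u2}
  step 2 (b): {u3}
  — P admits the full trace.
Run σ = ⟨ab⟩ on Q: start {v0}
  step 1 (a): {v1, v2}
  step 2 (b): ∅ (Q stuck)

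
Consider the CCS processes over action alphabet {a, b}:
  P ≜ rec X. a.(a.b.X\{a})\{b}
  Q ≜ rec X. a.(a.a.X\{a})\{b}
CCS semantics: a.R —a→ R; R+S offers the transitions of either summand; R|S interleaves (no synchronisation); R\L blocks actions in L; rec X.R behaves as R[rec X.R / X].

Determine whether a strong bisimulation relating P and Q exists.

LTS(P): 3 reachable states
  m0 = rec X. a.(a.b.X\{a})\{b} has moves =a=> m1
  m1 = (a.b.(rec X. a.(a.b.X\{a})\{b})\{a})\{b} has moves =a=> m2
  m2 = (b.(rec X. a.(a.b.X\{a})\{b})\{a})\{b} has moves (no moves)
LTS(Q): 4 reachable states
  n0 = rec X. a.(a.a.X\{a})\{b} has moves =a=> n1
  n1 = (a.a.(rec X. a.(a.a.X\{a})\{b})\{a})\{b} has moves =a=> n2
  n2 = (a.(rec X. a.(a.a.X\{a})\{b})\{a})\{b} has moves =a=> n3
  n3 = (rec X. a.(a.a.X\{a})\{b})\{a}\{b} has moves (no moves)
Partition-refinement fixed point:
  B0 = {m0, n1}
  B1 = {m1, n2}
  B2 = {m2, n3}
  B3 = {n0}
m0 ∈ B0, n0 ∈ B3 → different blocks

NO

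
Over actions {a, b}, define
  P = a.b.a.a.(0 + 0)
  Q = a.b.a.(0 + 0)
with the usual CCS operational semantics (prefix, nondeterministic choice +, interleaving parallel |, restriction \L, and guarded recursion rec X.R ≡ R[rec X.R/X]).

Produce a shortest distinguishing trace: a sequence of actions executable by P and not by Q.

abaa

Reachable graph of P (5 states):
  s0 = a.b.a.a.(0 + 0) has moves —a→ s1
  s1 = b.a.a.(0 + 0) has moves —b→ s2
  s2 = a.a.(0 + 0) has moves —a→ s3
  s3 = a.(0 + 0) has moves —a→ s4
  s4 = 0 + 0 has moves ∅
Reachable graph of Q (4 states):
  t0 = a.b.a.(0 + 0) has moves —a→ t1
  t1 = b.a.(0 + 0) has moves —b→ t2
  t2 = a.(0 + 0) has moves —a→ t3
  t3 = 0 + 0 has moves ∅
Run σ = ⟨abaa⟩ on P: start {s0}
  after a @ step 1: {s1}
  after b @ step 2: {s2}
  after a @ step 3: {s3}
  after a @ step 4: {s4}
  ✓ P
Run σ = ⟨abaa⟩ on Q: start {t0}
  after a @ step 1: {t1}
  after b @ step 2: {t2}
  after a @ step 3: {t3}
  after a @ step 4: ∅  — Q cannot continue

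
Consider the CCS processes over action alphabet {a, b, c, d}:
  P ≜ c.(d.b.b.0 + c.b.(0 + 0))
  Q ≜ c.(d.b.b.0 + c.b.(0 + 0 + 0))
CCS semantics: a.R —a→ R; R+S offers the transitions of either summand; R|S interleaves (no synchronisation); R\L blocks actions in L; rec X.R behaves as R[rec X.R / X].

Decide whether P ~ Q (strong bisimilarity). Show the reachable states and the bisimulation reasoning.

Reachable graph of P (7 states):
  u0 = c.(d.b.b.0 + c.b.(0 + 0)) has moves ··c··> u1
  u1 = d.b.b.0 + c.b.(0 + 0) has moves ··c··> u2, ··d··> u3
  u2 = b.(0 + 0) has moves ··b··> u4
  u3 = b.b.0 has moves ··b··> u5
  u4 = 0 + 0 has moves deadlocked
  u5 = b.0 has moves ··b··> u6
  u6 = 0 has moves deadlocked
Reachable graph of Q (7 states):
  v0 = c.(d.b.b.0 + c.b.(0 + 0 + 0)) has moves ··c··> v1
  v1 = d.b.b.0 + c.b.(0 + 0 + 0) has moves ··c··> v2, ··d··> v3
  v2 = b.(0 + 0 + 0) has moves ··b··> v4
  v3 = b.b.0 has moves ··b··> v5
  v4 = 0 + 0 + 0 has moves deadlocked
  v5 = b.0 has moves ··b··> v6
  v6 = 0 has moves deadlocked
Coarsest stable partition (strong bisimilarity classes):
  B0 = {u0, v0}
  B1 = {u1, v1}
  B2 = {u2, u5, v2, v5}
  B3 = {u4, u6, v4, v6}
  B4 = {u3, v3}
u0 ∈ B0, v0 ∈ B0 → same block

P ~ Q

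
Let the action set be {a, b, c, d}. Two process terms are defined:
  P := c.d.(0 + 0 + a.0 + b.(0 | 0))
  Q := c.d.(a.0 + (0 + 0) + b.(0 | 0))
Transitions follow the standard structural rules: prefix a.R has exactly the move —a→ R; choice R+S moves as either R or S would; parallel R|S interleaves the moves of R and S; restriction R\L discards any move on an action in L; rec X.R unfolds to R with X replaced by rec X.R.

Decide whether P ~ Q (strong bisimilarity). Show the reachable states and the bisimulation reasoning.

P ~ Q

P's transition system — 5 states:
  p0 = c.d.(0 + 0 + a.0 + b.(0 | 0)) → —c→ p1
  p1 = d.(0 + 0 + a.0 + b.(0 | 0)) → —d→ p2
  p2 = 0 + 0 + a.0 + b.(0 | 0) → —a→ p3, —b→ p4
  p3 = 0 → (no moves)
  p4 = 0 | 0 → (no moves)
Q's transition system — 5 states:
  q0 = c.d.(a.0 + (0 + 0) + b.(0 | 0)) → —c→ q1
  q1 = d.(a.0 + (0 + 0) + b.(0 | 0)) → —d→ q2
  q2 = a.0 + (0 + 0) + b.(0 | 0) → —a→ q3, —b→ q4
  q3 = 0 → (no moves)
  q4 = 0 | 0 → (no moves)
Bisimilarity quotient blocks:
  B0 = {p0, q0}
  B1 = {p1, q1}
  B2 = {p2, q2}
  B3 = {p3, p4, q3, q4}
p0 ∈ B0, q0 ∈ B0 → same block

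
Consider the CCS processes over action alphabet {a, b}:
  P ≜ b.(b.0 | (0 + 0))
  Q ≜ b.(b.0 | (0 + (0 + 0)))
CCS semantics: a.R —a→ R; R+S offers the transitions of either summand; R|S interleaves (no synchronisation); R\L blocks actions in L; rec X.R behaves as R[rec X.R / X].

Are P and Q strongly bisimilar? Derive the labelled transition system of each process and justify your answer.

Reachable graph of P (3 states):
  m0 = b.(b.0 | (0 + 0)) | —b→ m1
  m1 = b.0 | (0 + 0) | —b→ m2
  m2 = 0 | (0 + 0) | deadlocked
Reachable graph of Q (3 states):
  n0 = b.(b.0 | (0 + (0 + 0))) | —b→ n1
  n1 = b.0 | (0 + (0 + 0)) | —b→ n2
  n2 = 0 | (0 + (0 + 0)) | deadlocked
Partition-refinement fixed point:
  B0 = {m0, n0}
  B1 = {m1, n1}
  B2 = {m2, n2}
m0 ∈ B0, n0 ∈ B0 → same block

YES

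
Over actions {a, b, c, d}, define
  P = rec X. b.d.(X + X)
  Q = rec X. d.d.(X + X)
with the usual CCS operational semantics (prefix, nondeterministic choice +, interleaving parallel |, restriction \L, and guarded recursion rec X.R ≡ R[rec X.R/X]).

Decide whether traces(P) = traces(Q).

LTS(P): 3 reachable states
  s0 = rec X. b.d.(X + X) :: =b=> s1
  s1 = d.((rec X. b.d.(X + X)) + (rec X. b.d.(X + X))) :: =d=> s2
  s2 = (rec X. b.d.(X + X)) + (rec X. b.d.(X + X)) :: =b=> s1
LTS(Q): 3 reachable states
  t0 = rec X. d.d.(X + X) :: =d=> t1
  t1 = d.((rec X. d.d.(X + X)) + (rec X. d.d.(X + X))) :: =d=> t2
  t2 = (rec X. d.d.(X + X)) + (rec X. d.d.(X + X)) :: =d=> t1
Executing b from P (initial set {s0}):
  step 1 (b): {s1}
  — P admits the full trace.
Executing b from Q (initial set {t0}):
  step 1 (b): no successor for Q

trace-distinct — witness ⟨b⟩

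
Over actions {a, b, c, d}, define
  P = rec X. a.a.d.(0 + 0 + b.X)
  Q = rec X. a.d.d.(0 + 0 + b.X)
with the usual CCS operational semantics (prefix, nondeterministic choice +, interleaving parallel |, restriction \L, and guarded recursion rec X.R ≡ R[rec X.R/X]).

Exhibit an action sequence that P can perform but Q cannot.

Reachable graph of P (4 states):
  u0 = rec X. a.a.d.(0 + 0 + b.X) → --a--▸ u1
  u1 = a.d.(0 + 0 + b.(rec X. a.a.d.(0 + 0 + b.X))) → --a--▸ u2
  u2 = d.(0 + 0 + b.(rec X. a.a.d.(0 + 0 + b.X))) → --d--▸ u3
  u3 = 0 + 0 + b.(rec X. a.a.d.(0 + 0 + b.X)) → --b--▸ u0
Reachable graph of Q (4 states):
  v0 = rec X. a.d.d.(0 + 0 + b.X) → --a--▸ v1
  v1 = d.d.(0 + 0 + b.(rec X. a.d.d.(0 + 0 + b.X))) → --d--▸ v2
  v2 = d.(0 + 0 + b.(rec X. a.d.d.(0 + 0 + b.X))) → --d--▸ v3
  v3 = 0 + 0 + b.(rec X. a.d.d.(0 + 0 + b.X)) → --b--▸ v0
Executing aa from P (initial set {u0}):
  [1] a ⇒ {u1}
  [2] a ⇒ {u2}
  P completes σ.
Executing aa from Q (initial set {v0}):
  [1] a ⇒ {v1}
  [2] a ⇒ ∅ (Q stuck)

aa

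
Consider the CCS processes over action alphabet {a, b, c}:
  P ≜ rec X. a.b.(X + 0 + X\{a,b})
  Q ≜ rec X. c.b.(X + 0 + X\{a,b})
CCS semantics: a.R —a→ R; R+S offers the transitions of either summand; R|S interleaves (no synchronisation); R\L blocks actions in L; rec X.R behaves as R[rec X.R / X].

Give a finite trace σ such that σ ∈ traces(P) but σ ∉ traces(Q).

P's transition system — 3 states:
  p0 = rec X. a.b.(X + 0 + X\{a,b}) | —a→ p1
  p1 = b.((rec X. a.b.(X + 0 + X\{a,b})) + 0 + (rec X. a.b.(X + 0 + X\{a,b}))\{a,b}) | —b→ p2
  p2 = (rec X. a.b.(X + 0 + X\{a,b})) + 0 + (rec X. a.b.(X + 0 + X\{a,b}))\{a,b} | —a→ p1
Q's transition system — 4 states:
  q0 = rec X. c.b.(X + 0 + X\{a,b}) | —c→ q1
  q1 = b.((rec X. c.b.(X + 0 + X\{a,b})) + 0 + (rec X. c.b.(X + 0 + X\{a,b}))\{a,b}) | —b→ q2
  q2 = (rec X. c.b.(X + 0 + X\{a,b})) + 0 + (rec X. c.b.(X + 0 + X\{a,b}))\{a,b} | —c→ q1, —c→ q3
  q3 = (b.((rec X. c.b.(X + 0 + X\{a,b})) + 0 + (rec X. c.b.(X + 0 + X\{a,b}))\{a,b}))\{a,b} | deadlocked
Executing a from P (initial set {p0}):
  [1] a ⇒ {p1}
  — P admits the full trace.
Executing a from Q (initial set {q0}):
  [1] a ⇒ no successor for Q

a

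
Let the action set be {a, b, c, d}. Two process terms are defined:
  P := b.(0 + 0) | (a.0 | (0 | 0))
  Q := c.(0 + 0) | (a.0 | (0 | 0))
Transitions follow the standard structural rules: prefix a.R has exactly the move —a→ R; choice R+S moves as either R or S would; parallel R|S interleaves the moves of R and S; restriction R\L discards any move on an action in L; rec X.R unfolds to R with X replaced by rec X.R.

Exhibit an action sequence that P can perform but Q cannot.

P's transition system — 4 states:
  u0 = b.(0 + 0) | (a.0 | (0 | 0)) | =a=> u1, =b=> u2
  u1 = b.(0 + 0) | (0 | (0 | 0)) | =b=> u3
  u2 = (0 + 0) | (a.0 | (0 | 0)) | =a=> u3
  u3 = (0 + 0) | (0 | (0 | 0)) | ·
Q's transition system — 4 states:
  v0 = c.(0 + 0) | (a.0 | (0 | 0)) | =a=> v1, =c=> v2
  v1 = c.(0 + 0) | (0 | (0 | 0)) | =c=> v3
  v2 = (0 + 0) | (a.0 | (0 | 0)) | =a=> v3
  v3 = (0 + 0) | (0 | (0 | 0)) | ·
Trace ⟨b⟩ through P, begin at {u0}:
  step 1 (b): {u2}
  P completes σ.
Trace ⟨b⟩ through Q, begin at {v0}:
  step 1 (b): ∅ (Q stuck)

b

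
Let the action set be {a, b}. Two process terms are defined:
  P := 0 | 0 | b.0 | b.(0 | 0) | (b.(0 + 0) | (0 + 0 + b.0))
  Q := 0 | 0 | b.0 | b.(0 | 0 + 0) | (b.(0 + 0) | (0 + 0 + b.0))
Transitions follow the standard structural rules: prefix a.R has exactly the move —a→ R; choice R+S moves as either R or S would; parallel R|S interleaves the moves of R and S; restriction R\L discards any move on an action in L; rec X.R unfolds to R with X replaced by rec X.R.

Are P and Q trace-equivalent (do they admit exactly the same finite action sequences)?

P's transition system — 16 states:
  u0 = 0 | 0 | b.0 | b.(0 | 0) | (b.(0 + 0) | (0 + 0 + b.0)) has moves ··b··> u1, ··b··> u2, ··b··> u3, ··b··> u4
  u1 = 0 | 0 | 0 | b.(0 | 0) | (b.(0 + 0) | (0 + 0 + b.0)) has moves ··b··> u5, ··b··> u6, ··b··> u7
  u2 = 0 | 0 | b.0 | (0 | 0) | (b.(0 + 0) | (0 + 0 + b.0)) has moves ··b··> u5, ··b··> u8, ··b··> u9
  u3 = 0 | 0 | b.0 | b.(0 | 0) | ((0 + 0) | (0 + 0 + b.0)) has moves ··b··> u10, ··b··> u6, ··b··> u8
  u4 = 0 | 0 | b.0 | b.(0 | 0) | (b.(0 + 0) | 0) has moves ··b··> u10, ··b··> u7, ··b··> u9
  u5 = 0 | 0 | 0 | (0 | 0) | (b.(0 + 0) | (0 + 0 + b.0)) has moves ··b··> u11, ··b··> u12
  u6 = 0 | 0 | 0 | b.(0 | 0) | ((0 + 0) | (0 + 0 + b.0)) has moves ··b··> u11, ··b··> u13
  u7 = 0 | 0 | 0 | b.(0 | 0) | (b.(0 + 0) | 0) has moves ··b··> u12, ··b··> u13
  u8 = 0 | 0 | b.0 | (0 | 0) | ((0 + 0) | (0 + 0 + b.0)) has moves ··b··> u11, ··b··> u14
  u9 = 0 | 0 | b.0 | (0 | 0) | (b.(0 + 0) | 0) has moves ··b··> u12, ··b··> u14
  u10 = 0 | 0 | b.0 | b.(0 | 0) | ((0 + 0) | 0) has moves ··b··> u13, ··b··> u14
  u11 = 0 | 0 | 0 | (0 | 0) | ((0 + 0) | (0 + 0 + b.0)) has moves ··b··> u15
  u12 = 0 | 0 | 0 | (0 | 0) | (b.(0 + 0) | 0) has moves ··b··> u15
  u13 = 0 | 0 | 0 | b.(0 | 0) | ((0 + 0) | 0) has moves ··b··> u15
  u14 = 0 | 0 | b.0 | (0 | 0) | ((0 + 0) | 0) has moves ··b··> u15
  u15 = 0 | 0 | 0 | (0 | 0) | ((0 + 0) | 0) has moves (no moves)
Q's transition system — 16 states:
  v0 = 0 | 0 | b.0 | b.(0 | 0 + 0) | (b.(0 + 0) | (0 + 0 + b.0)) has moves ··b··> v1, ··b··> v2, ··b··> v3, ··b··> v4
  v1 = 0 | 0 | 0 | b.(0 | 0 + 0) | (b.(0 + 0) | (0 + 0 + b.0)) has moves ··b··> v5, ··b··> v6, ··b··> v7
  v2 = 0 | 0 | b.0 | (0 | 0 + 0) | (b.(0 + 0) | (0 + 0 + b.0)) has moves ··b··> v5, ··b··> v8, ··b··> v9
  v3 = 0 | 0 | b.0 | b.(0 | 0 + 0) | ((0 + 0) | (0 + 0 + b.0)) has moves ··b··> v10, ··b··> v6, ··b··> v8
  v4 = 0 | 0 | b.0 | b.(0 | 0 + 0) | (b.(0 + 0) | 0) has moves ··b··> v10, ··b··> v7, ··b··> v9
  v5 = 0 | 0 | 0 | (0 | 0 + 0) | (b.(0 + 0) | (0 + 0 + b.0)) has moves ··b··> v11, ··b··> v12
  v6 = 0 | 0 | 0 | b.(0 | 0 + 0) | ((0 + 0) | (0 + 0 + b.0)) has moves ··b··> v11, ··b··> v13
  v7 = 0 | 0 | 0 | b.(0 | 0 + 0) | (b.(0 + 0) | 0) has moves ··b··> v12, ··b··> v13
  v8 = 0 | 0 | b.0 | (0 | 0 + 0) | ((0 + 0) | (0 + 0 + b.0)) has moves ··b··> v11, ··b··> v14
  v9 = 0 | 0 | b.0 | (0 | 0 + 0) | (b.(0 + 0) | 0) has moves ··b··> v12, ··b··> v14
  v10 = 0 | 0 | b.0 | b.(0 | 0 + 0) | ((0 + 0) | 0) has moves ··b··> v13, ··b··> v14
  v11 = 0 | 0 | 0 | (0 | 0 + 0) | ((0 + 0) | (0 + 0 + b.0)) has moves ··b··> v15
  v12 = 0 | 0 | 0 | (0 | 0 + 0) | (b.(0 + 0) | 0) has moves ··b··> v15
  v13 = 0 | 0 | 0 | b.(0 | 0 + 0) | ((0 + 0) | 0) has moves ··b··> v15
  v14 = 0 | 0 | b.0 | (0 | 0 + 0) | ((0 + 0) | 0) has moves ··b··> v15
  v15 = 0 | 0 | 0 | (0 | 0 + 0) | ((0 + 0) | 0) has moves (no moves)
Bisimilarity quotient blocks:
  B0 = {u0, v0}
  B1 = {u1, u2, u3, u4, v1, v2, v3, v4}
  B2 = {u10, u5, u6, u7, u8, u9, v10, v5, v6, v7, v8, v9}
  B3 = {u11, u12, u13, u14, v11, v12, v13, v14}
  B4 = {u15, v15}
u0 ∈ B0, v0 ∈ B0 → same block
Bisimilar ⇒ trace-equivalent.

traces(P) = traces(Q)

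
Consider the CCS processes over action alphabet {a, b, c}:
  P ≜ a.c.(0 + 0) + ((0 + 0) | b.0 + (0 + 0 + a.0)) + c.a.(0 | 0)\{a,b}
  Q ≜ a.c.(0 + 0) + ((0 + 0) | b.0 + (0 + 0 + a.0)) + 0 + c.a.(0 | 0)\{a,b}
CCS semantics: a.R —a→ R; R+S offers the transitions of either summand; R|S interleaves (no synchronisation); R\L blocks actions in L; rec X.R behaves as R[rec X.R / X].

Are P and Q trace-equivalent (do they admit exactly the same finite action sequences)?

P's transition system — 7 states:
  p0 = a.c.(0 + 0) + ((0 + 0) | b.0 + (0 + 0 + a.0)) + c.a.(0 | 0)\{a,b} | ··a··> p1, ··a··> p2, ··b··> p3, ··c··> p4
  p1 = 0 | ∅
  p2 = c.(0 + 0) | ··c··> p5
  p3 = (0 + 0) | 0 | ∅
  p4 = a.(0 | 0)\{a,b} | ··a··> p6
  p5 = 0 + 0 | ∅
  p6 = (0 | 0)\{a,b} | ∅
Q's transition system — 7 states:
  q0 = a.c.(0 + 0) + ((0 + 0) | b.0 + (0 + 0 + a.0)) + 0 + c.a.(0 | 0)\{a,b} | ··a··> q1, ··a··> q2, ··b··> q3, ··c··> q4
  q1 = 0 | ∅
  q2 = c.(0 + 0) | ··c··> q5
  q3 = (0 + 0) | 0 | ∅
  q4 = a.(0 | 0)\{a,b} | ··a··> q6
  q5 = 0 + 0 | ∅
  q6 = (0 | 0)\{a,b} | ∅
Coarsest stable partition (strong bisimilarity classes):
  B0 = {p0, q0}
  B1 = {p2, q2}
  B2 = {p1, p3, p5, p6, q1, q3, q5, q6}
  B3 = {p4, q4}
p0 ∈ B0, q0 ∈ B0 → same block
Bisimilar ⇒ trace-equivalent.

traces(P) = traces(Q)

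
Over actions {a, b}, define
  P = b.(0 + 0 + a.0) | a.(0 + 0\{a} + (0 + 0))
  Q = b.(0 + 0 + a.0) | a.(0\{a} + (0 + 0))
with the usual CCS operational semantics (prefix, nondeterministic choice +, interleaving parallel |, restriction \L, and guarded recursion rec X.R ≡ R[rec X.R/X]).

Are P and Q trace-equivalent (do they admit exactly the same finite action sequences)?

Reachable graph of P (6 states):
  s0 = b.(0 + 0 + a.0) | a.(0 + 0\{a} + (0 + 0)) :: =a=> s1, =b=> s2
  s1 = b.(0 + 0 + a.0) | (0 + 0\{a} + (0 + 0)) :: =b=> s3
  s2 = (0 + 0 + a.0) | a.(0 + 0\{a} + (0 + 0)) :: =a=> s3, =a=> s4
  s3 = (0 + 0 + a.0) | (0 + 0\{a} + (0 + 0)) :: =a=> s5
  s4 = 0 | a.(0 + 0\{a} + (0 + 0)) :: =a=> s5
  s5 = 0 | (0 + 0\{a} + (0 + 0)) :: ·
Reachable graph of Q (6 states):
  t0 = b.(0 + 0 + a.0) | a.(0\{a} + (0 + 0)) :: =a=> t1, =b=> t2
  t1 = b.(0 + 0 + a.0) | (0\{a} + (0 + 0)) :: =b=> t3
  t2 = (0 + 0 + a.0) | a.(0\{a} + (0 + 0)) :: =a=> t3, =a=> t4
  t3 = (0 + 0 + a.0) | (0\{a} + (0 + 0)) :: =a=> t5
  t4 = 0 | a.(0\{a} + (0 + 0)) :: =a=> t5
  t5 = 0 | (0\{a} + (0 + 0)) :: ·
Partition-refinement fixed point:
  B0 = {s0, t0}
  B1 = {s1, t1}
  B2 = {s3, s4, t3, t4}
  B3 = {s5, t5}
  B4 = {s2, t2}
s0 ∈ B0, t0 ∈ B0 → same block
Bisimilar ⇒ trace-equivalent.

trace-equivalent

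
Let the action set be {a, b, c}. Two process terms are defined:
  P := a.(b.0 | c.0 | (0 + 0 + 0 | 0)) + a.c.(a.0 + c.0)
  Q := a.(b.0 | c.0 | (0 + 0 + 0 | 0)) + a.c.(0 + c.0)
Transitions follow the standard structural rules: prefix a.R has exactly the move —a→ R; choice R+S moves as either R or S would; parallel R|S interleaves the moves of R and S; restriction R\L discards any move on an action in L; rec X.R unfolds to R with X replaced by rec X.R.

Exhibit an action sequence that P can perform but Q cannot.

aca

LTS(P): 8 reachable states
  s0 = a.(b.0 | c.0 | (0 + 0 + 0 | 0)) + a.c.(a.0 + c.0) has moves -a-> s1, -a-> s2
  s1 = b.0 | c.0 | (0 + 0 + 0 | 0) has moves -b-> s3, -c-> s4
  s2 = c.(a.0 + c.0) has moves -c-> s5
  s3 = 0 | c.0 | (0 + 0 + 0 | 0) has moves -c-> s6
  s4 = b.0 | 0 | (0 + 0 + 0 | 0) has moves -b-> s6
  s5 = a.0 + c.0 has moves -a-> s7, -c-> s7
  s6 = 0 | 0 | (0 + 0 + 0 | 0) has moves ·
  s7 = 0 has moves ·
LTS(Q): 8 reachable states
  t0 = a.(b.0 | c.0 | (0 + 0 + 0 | 0)) + a.c.(0 + c.0) has moves -a-> t1, -a-> t2
  t1 = b.0 | c.0 | (0 + 0 + 0 | 0) has moves -b-> t3, -c-> t4
  t2 = c.(0 + c.0) has moves -c-> t5
  t3 = 0 | c.0 | (0 + 0 + 0 | 0) has moves -c-> t6
  t4 = b.0 | 0 | (0 + 0 + 0 | 0) has moves -b-> t6
  t5 = 0 + c.0 has moves -c-> t7
  t6 = 0 | 0 | (0 + 0 + 0 | 0) has moves ·
  t7 = 0 has moves ·
Executing aca from P (initial set {s0}):
  step 1 (a): {s1, s2}
  step 2 (c): {s4, s5}
  step 3 (a): {s7}
  — P admits the full trace.
Executing aca from Q (initial set {t0}):
  step 1 (a): {t1, t2}
  step 2 (c): {t4, t5}
  step 3 (a): ∅ (Q stuck)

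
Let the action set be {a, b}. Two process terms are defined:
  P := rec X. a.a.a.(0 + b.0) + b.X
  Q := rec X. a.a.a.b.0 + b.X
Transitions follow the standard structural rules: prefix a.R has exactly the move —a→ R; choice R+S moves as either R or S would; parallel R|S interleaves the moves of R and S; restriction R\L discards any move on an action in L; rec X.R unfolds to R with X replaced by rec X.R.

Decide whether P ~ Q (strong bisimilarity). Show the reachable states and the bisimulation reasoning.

LTS(P): 5 reachable states
  s0 = rec X. a.a.a.(0 + b.0) + b.X ⊢ ··a··> s1, ··b··> s0
  s1 = a.a.(0 + b.0) ⊢ ··a··> s2
  s2 = a.(0 + b.0) ⊢ ··a··> s3
  s3 = 0 + b.0 ⊢ ··b··> s4
  s4 = 0 ⊢ (no moves)
LTS(Q): 5 reachable states
  t0 = rec X. a.a.a.b.0 + b.X ⊢ ··a··> t1, ··b··> t0
  t1 = a.a.b.0 ⊢ ··a··> t2
  t2 = a.b.0 ⊢ ··a··> t3
  t3 = b.0 ⊢ ··b··> t4
  t4 = 0 ⊢ (no moves)
Bisimilarity quotient blocks:
  B0 = {s0, t0}
  B1 = {s1, t1}
  B2 = {s2, t2}
  B3 = {s3, t3}
  B4 = {s4, t4}
s0 ∈ B0, t0 ∈ B0 → same block

bisimilar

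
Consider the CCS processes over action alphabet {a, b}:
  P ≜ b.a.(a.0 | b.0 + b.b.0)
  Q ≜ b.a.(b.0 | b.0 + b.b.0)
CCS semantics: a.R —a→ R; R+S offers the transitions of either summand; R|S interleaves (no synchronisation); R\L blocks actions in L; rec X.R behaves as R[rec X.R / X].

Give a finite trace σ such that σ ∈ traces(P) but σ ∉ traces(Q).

baa

P's transition system — 8 states:
  u0 = b.a.(a.0 | b.0 + b.b.0) | —b→ u1
  u1 = a.(a.0 | b.0 + b.b.0) | —a→ u2
  u2 = a.0 | b.0 + b.b.0 | —a→ u3, —b→ u4, —b→ u5
  u3 = 0 | b.0 | —b→ u6
  u4 = a.0 | 0 | —a→ u6
  u5 = b.0 | —b→ u7
  u6 = 0 | 0 | deadlocked
  u7 = 0 | deadlocked
Q's transition system — 8 states:
  v0 = b.a.(b.0 | b.0 + b.b.0) | —b→ v1
  v1 = a.(b.0 | b.0 + b.b.0) | —a→ v2
  v2 = b.0 | b.0 + b.b.0 | —b→ v3, —b→ v4, —b→ v5
  v3 = 0 | b.0 | —b→ v6
  v4 = b.0 | —b→ v7
  v5 = b.0 | 0 | —b→ v6
  v6 = 0 | 0 | deadlocked
  v7 = 0 | deadlocked
Run σ = ⟨baa⟩ on P: start {u0}
  step 1 (b): {u1}
  step 2 (a): {u2}
  step 3 (a): {u3}
  ✓ P
Run σ = ⟨baa⟩ on Q: start {v0}
  step 1 (b): {v1}
  step 2 (a): {v2}
  step 3 (a): no successor for Q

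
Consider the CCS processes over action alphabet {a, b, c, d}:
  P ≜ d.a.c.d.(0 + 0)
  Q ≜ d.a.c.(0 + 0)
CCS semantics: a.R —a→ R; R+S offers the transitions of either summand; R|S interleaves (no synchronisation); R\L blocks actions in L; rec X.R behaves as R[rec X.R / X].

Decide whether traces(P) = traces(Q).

NO — witness ⟨dacd⟩

Reachable graph of P (5 states):
  p0 = d.a.c.d.(0 + 0) has moves -d-> p1
  p1 = a.c.d.(0 + 0) has moves -a-> p2
  p2 = c.d.(0 + 0) has moves -c-> p3
  p3 = d.(0 + 0) has moves -d-> p4
  p4 = 0 + 0 has moves stopped
Reachable graph of Q (4 states):
  q0 = d.a.c.(0 + 0) has moves -d-> q1
  q1 = a.c.(0 + 0) has moves -a-> q2
  q2 = c.(0 + 0) has moves -c-> q3
  q3 = 0 + 0 has moves stopped
Trace ⟨dacd⟩ through P, begin at {p0}:
  after d @ step 1: {p1}
  after a @ step 2: {p2}
  after c @ step 3: {p3}
  after d @ step 4: {p4}
  ✓ P
Trace ⟨dacd⟩ through Q, begin at {q0}:
  after d @ step 1: {q1}
  after a @ step 2: {q2}
  after c @ step 3: {q3}
  after d @ step 4: ∅ (Q stuck)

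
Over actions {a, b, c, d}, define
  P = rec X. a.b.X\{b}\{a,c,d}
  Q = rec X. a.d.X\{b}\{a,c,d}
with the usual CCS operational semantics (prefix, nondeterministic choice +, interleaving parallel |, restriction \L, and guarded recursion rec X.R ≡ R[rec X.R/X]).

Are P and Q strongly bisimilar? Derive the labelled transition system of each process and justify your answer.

Reachable graph of P (3 states):
  s0 = rec X. a.b.X\{b}\{a,c,d} → -a-> s1
  s1 = b.(rec X. a.b.X\{b}\{a,c,d})\{b}\{a,c,d} → -b-> s2
  s2 = (rec X. a.b.X\{b}\{a,c,d})\{b}\{a,c,d} → deadlocked
Reachable graph of Q (3 states):
  t0 = rec X. a.d.X\{b}\{a,c,d} → -a-> t1
  t1 = d.(rec X. a.d.X\{b}\{a,c,d})\{b}\{a,c,d} → -d-> t2
  t2 = (rec X. a.d.X\{b}\{a,c,d})\{b}\{a,c,d} → deadlocked
Coarsest stable partition (strong bisimilarity classes):
  B0 = {s0}
  B1 = {s1}
  B2 = {s2, t2}
  B3 = {t0}
  B4 = {t1}
s0 ∈ B0, t0 ∈ B3 → different blocks

NO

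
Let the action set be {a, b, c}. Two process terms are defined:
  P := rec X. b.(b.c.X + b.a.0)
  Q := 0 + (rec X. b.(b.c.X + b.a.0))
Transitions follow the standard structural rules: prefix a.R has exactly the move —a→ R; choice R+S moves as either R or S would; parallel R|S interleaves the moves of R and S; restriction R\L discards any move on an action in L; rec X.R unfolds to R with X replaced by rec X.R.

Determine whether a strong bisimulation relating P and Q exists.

P ~ Q

LTS(P): 5 reachable states
  s0 = rec X. b.(b.c.X + b.a.0) | —b→ s1
  s1 = b.c.(rec X. b.(b.c.X + b.a.0)) + b.a.0 | —b→ s2, —b→ s3
  s2 = a.0 | —a→ s4
  s3 = c.(rec X. b.(b.c.X + b.a.0)) | —c→ s0
  s4 = 0 | (no moves)
LTS(Q): 6 reachable states
  t0 = 0 + (rec X. b.(b.c.X + b.a.0)) | —b→ t1
  t1 = b.c.(rec X. b.(b.c.X + b.a.0)) + b.a.0 | —b→ t2, —b→ t3
  t2 = a.0 | —a→ t4
  t3 = c.(rec X. b.(b.c.X + b.a.0)) | —c→ t5
  t4 = 0 | (no moves)
  t5 = rec X. b.(b.c.X + b.a.0) | —b→ t1
Coarsest stable partition (strong bisimilarity classes):
  B0 = {s0, t0, t5}
  B1 = {s1, t1}
  B2 = {s3, t3}
  B3 = {s2, t2}
  B4 = {s4, t4}
s0 ∈ B0, t0 ∈ B0 → same block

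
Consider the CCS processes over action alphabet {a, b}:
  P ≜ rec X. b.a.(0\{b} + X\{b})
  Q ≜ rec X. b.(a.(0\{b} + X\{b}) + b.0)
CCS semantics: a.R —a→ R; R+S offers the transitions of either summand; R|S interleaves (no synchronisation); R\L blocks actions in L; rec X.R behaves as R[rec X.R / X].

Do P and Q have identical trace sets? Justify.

Reachable graph of P (3 states):
  u0 = rec X. b.a.(0\{b} + X\{b}) ⊢ ··b··> u1
  u1 = a.(0\{b} + (rec X. b.a.(0\{b} + X\{b}))\{b}) ⊢ ··a··> u2
  u2 = 0\{b} + (rec X. b.a.(0\{b} + X\{b}))\{b} ⊢ ∅
Reachable graph of Q (4 states):
  v0 = rec X. b.(a.(0\{b} + X\{b}) + b.0) ⊢ ··b··> v1
  v1 = a.(0\{b} + (rec X. b.(a.(0\{b} + X\{b}) + b.0))\{b}) + b.0 ⊢ ··a··> v2, ··b··> v3
  v2 = 0\{b} + (rec X. b.(a.(0\{b} + X\{b}) + b.0))\{b} ⊢ ∅
  v3 = 0 ⊢ ∅
Executing bb from Q (initial set {v0}):
  step 1 (b): {v1}
  step 2 (b): {v3}
  — Q admits the full trace.
Executing bb from P (initial set {u0}):
  step 1 (b): {u1}
  step 2 (b): ∅  — P cannot continue

traces(P) ≠ traces(Q) — witness ⟨bb⟩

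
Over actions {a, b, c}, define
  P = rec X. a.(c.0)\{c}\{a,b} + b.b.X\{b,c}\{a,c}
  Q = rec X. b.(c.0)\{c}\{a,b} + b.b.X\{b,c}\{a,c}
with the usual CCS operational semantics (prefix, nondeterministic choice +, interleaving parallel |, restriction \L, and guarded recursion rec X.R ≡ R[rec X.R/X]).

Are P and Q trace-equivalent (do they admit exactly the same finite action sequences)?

traces(P) ≠ traces(Q) — witness ⟨a⟩

Reachable graph of P (4 states):
  m0 = rec X. a.(c.0)\{c}\{a,b} + b.b.X\{b,c}\{a,c} | -a-> m1, -b-> m2
  m1 = (c.0)\{c}\{a,b} | (no moves)
  m2 = b.(rec X. a.(c.0)\{c}\{a,b} + b.b.X\{b,c}\{a,c})\{b,c}\{a,c} | -b-> m3
  m3 = (rec X. a.(c.0)\{c}\{a,b} + b.b.X\{b,c}\{a,c})\{b,c}\{a,c} | (no moves)
Reachable graph of Q (4 states):
  n0 = rec X. b.(c.0)\{c}\{a,b} + b.b.X\{b,c}\{a,c} | -b-> n1, -b-> n2
  n1 = (c.0)\{c}\{a,b} | (no moves)
  n2 = b.(rec X. b.(c.0)\{c}\{a,b} + b.b.X\{b,c}\{a,c})\{b,c}\{a,c} | -b-> n3
  n3 = (rec X. b.(c.0)\{c}\{a,b} + b.b.X\{b,c}\{a,c})\{b,c}\{a,c} | (no moves)
Executing a from P (initial set {m0}):
  after a @ step 1: {m1}
  ✓ P
Executing a from Q (initial set {n0}):
  after a @ step 1: ∅ (Q stuck)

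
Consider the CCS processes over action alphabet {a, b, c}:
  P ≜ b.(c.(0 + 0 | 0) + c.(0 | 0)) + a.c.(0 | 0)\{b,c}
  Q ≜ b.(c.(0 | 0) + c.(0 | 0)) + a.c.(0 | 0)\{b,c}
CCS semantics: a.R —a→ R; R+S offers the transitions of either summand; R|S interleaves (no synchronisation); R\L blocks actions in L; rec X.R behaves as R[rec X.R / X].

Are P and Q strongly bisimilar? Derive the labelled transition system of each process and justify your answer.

P ~ Q

LTS(P): 6 reachable states
  p0 = b.(c.(0 + 0 | 0) + c.(0 | 0)) + a.c.(0 | 0)\{b,c} ⊢ --a--▸ p1, --b--▸ p2
  p1 = c.(0 | 0)\{b,c} ⊢ --c--▸ p3
  p2 = c.(0 + 0 | 0) + c.(0 | 0) ⊢ --c--▸ p4, --c--▸ p5
  p3 = (0 | 0)\{b,c} ⊢ ∅
  p4 = 0 + 0 | 0 ⊢ ∅
  p5 = 0 | 0 ⊢ ∅
LTS(Q): 5 reachable states
  q0 = b.(c.(0 | 0) + c.(0 | 0)) + a.c.(0 | 0)\{b,c} ⊢ --a--▸ q1, --b--▸ q2
  q1 = c.(0 | 0)\{b,c} ⊢ --c--▸ q3
  q2 = c.(0 | 0) + c.(0 | 0) ⊢ --c--▸ q4
  q3 = (0 | 0)\{b,c} ⊢ ∅
  q4 = 0 | 0 ⊢ ∅
Partition-refinement fixed point:
  B0 = {p0, q0}
  B1 = {p1, p2, q1, q2}
  B2 = {p3, p4, p5, q3, q4}
p0 ∈ B0, q0 ∈ B0 → same block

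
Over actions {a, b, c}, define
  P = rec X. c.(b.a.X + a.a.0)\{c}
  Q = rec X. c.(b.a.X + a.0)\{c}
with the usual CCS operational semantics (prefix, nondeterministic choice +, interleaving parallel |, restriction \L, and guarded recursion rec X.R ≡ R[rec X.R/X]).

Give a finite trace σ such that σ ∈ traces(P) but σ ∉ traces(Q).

caa

LTS(P): 6 reachable states
  p0 = rec X. c.(b.a.X + a.a.0)\{c} → =c=> p1
  p1 = (b.a.(rec X. c.(b.a.X + a.a.0)\{c}) + a.a.0)\{c} → =a=> p2, =b=> p3
  p2 = (a.0)\{c} → =a=> p4
  p3 = (a.(rec X. c.(b.a.X + a.a.0)\{c}))\{c} → =a=> p5
  p4 = 0\{c} → deadlocked
  p5 = (rec X. c.(b.a.X + a.a.0)\{c})\{c} → deadlocked
LTS(Q): 5 reachable states
  q0 = rec X. c.(b.a.X + a.0)\{c} → =c=> q1
  q1 = (b.a.(rec X. c.(b.a.X + a.0)\{c}) + a.0)\{c} → =a=> q2, =b=> q3
  q2 = 0\{c} → deadlocked
  q3 = (a.(rec X. c.(b.a.X + a.0)\{c}))\{c} → =a=> q4
  q4 = (rec X. c.(b.a.X + a.0)\{c})\{c} → deadlocked
Executing caa from P (initial set {p0}):
  step 1 (c): {p1}
  step 2 (a): {p2}
  step 3 (a): {p4}
  — P admits the full trace.
Executing caa from Q (initial set {q0}):
  step 1 (c): {q1}
  step 2 (a): {q2}
  step 3 (a): no successor for Q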